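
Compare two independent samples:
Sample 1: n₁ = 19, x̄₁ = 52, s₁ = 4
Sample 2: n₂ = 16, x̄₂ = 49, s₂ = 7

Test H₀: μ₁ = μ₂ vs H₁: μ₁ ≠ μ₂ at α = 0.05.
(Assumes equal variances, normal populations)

Answer: t = 1.5880, fail to reject H₀

Derivation:
Pooled variance: s²_p = [18×4² + 15×7²]/(33) = 31.0000
s_p = 5.5678
SE = s_p×√(1/n₁ + 1/n₂) = 5.5678×√(1/19 + 1/16) = 1.8892
t = (x̄₁ - x̄₂)/SE = (52 - 49)/1.8892 = 1.5880
df = 33, t-critical = ±2.035
Decision: fail to reject H₀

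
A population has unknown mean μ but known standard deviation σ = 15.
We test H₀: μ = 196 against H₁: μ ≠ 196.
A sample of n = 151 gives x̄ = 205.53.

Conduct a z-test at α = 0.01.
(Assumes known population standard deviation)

Answer: z = 7.8070, reject H₀

Derivation:
Standard error: SE = σ/√n = 15/√151 = 1.2207
z-statistic: z = (x̄ - μ₀)/SE = (205.53 - 196)/1.2207 = 7.8070
Critical value: ±2.576
p-value < 0.0001
Decision: reject H₀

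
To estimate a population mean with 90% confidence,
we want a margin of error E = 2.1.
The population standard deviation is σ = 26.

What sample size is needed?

Answer: n = 415

Derivation:
z_0.05 = 1.645
n = (z×σ/E)² = (1.645×26/2.1)²
n = 414.8011
Round up: n = 415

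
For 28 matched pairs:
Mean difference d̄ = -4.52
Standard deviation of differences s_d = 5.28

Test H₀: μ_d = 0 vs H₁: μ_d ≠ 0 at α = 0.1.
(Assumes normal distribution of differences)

df = n - 1 = 27
SE = s_d/√n = 5.28/√28 = 0.9978
t = d̄/SE = -4.52/0.9978 = -4.5300
Critical value: t_{0.05,27} = ±1.703
p-value ≈ 0.0001
Decision: reject H₀

Answer: t = -4.5300, reject H₀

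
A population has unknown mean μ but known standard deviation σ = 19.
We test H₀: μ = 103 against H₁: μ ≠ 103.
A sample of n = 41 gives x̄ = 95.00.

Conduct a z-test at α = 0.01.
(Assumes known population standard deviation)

Standard error: SE = σ/√n = 19/√41 = 2.9673
z-statistic: z = (x̄ - μ₀)/SE = (95.00 - 103)/2.9673 = -2.6961
Critical value: ±2.576
p-value = 0.0070
Decision: reject H₀

Answer: z = -2.6961, reject H₀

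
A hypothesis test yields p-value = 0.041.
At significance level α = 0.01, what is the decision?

Answer: fail to reject H₀

Derivation:
Compare p-value to α:
0.041 ≥ 0.01
Decision: fail to reject H₀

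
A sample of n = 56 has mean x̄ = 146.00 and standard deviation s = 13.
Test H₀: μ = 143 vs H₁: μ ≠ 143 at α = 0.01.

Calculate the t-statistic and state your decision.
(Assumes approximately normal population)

Answer: t = 1.7269, fail to reject H₀

Derivation:
df = n - 1 = 55
SE = s/√n = 13/√56 = 1.7372
t = (x̄ - μ₀)/SE = (146.00 - 143)/1.7372 = 1.7269
Critical value: t_{0.005,55} = ±2.668
p-value ≈ 0.0898
Decision: fail to reject H₀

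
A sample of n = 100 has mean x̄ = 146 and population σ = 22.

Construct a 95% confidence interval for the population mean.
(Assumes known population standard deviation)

Confidence level: 95%, α = 0.05
z_0.025 = 1.960
SE = σ/√n = 22/√100 = 2.2000
Margin of error = 1.960 × 2.2000 = 4.3120
CI: x̄ ± margin = 146 ± 4.3120
CI: (141.6880, 150.3120)

Answer: (141.6880, 150.3120)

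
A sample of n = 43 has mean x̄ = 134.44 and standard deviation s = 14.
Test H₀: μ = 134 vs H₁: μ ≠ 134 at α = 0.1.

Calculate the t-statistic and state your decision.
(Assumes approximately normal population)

df = n - 1 = 42
SE = s/√n = 14/√43 = 2.1350
t = (x̄ - μ₀)/SE = (134.44 - 134)/2.1350 = 0.2061
Critical value: t_{0.05,42} = ±1.682
p-value ≈ 0.8377
Decision: fail to reject H₀

Answer: t = 0.2061, fail to reject H₀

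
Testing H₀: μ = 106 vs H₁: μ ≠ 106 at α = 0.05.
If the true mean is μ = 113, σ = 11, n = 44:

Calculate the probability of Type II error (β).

Answer: β ≈ 0.0119

Derivation:
SE = σ/√n = 11/√44 = 1.6583
Critical values: μ₀ ± z_0.025×SE = 106 ± 1.960×1.6583
Acceptance region: (102.7497, 109.2503)
Under H₁ (μ = 113): z_high = (109.2503 - 113)/1.6583 = -2.2612, z_low = (102.7497 - 113)/1.6583 = -6.1812
β = P(not reject | H₁) = Φ(-2.2612) - Φ(-6.1812) ≈ 0.0119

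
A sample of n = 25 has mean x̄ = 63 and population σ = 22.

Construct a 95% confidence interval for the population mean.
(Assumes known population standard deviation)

Answer: (54.3760, 71.6240)

Derivation:
Confidence level: 95%, α = 0.05
z_0.025 = 1.960
SE = σ/√n = 22/√25 = 4.4000
Margin of error = 1.960 × 4.4000 = 8.6240
CI: x̄ ± margin = 63 ± 8.6240
CI: (54.3760, 71.6240)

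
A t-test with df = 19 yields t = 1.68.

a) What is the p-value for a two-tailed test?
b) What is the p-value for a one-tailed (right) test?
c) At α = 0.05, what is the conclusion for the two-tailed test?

Using t-distribution with df = 19:
a) Two-tailed: p = 2×P(T > 1.68) = 0.1093
b) One-tailed: p = P(T > 1.68) = 0.0547
c) 0.1093 ≥ 0.05, fail to reject H₀

Answer: a) 0.1093, b) 0.0547, c) fail to reject H₀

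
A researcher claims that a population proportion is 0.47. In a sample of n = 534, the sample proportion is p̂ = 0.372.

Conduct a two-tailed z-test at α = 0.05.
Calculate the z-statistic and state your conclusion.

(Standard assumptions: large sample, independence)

Answer: z = -4.5375, reject H₀

Derivation:
H₀: p = 0.47, H₁: p ≠ 0.47
Standard error: SE = √(p₀(1-p₀)/n) = √(0.47×0.53/534) = 0.021598
z-statistic: z = (p̂ - p₀)/SE = (0.372 - 0.47)/0.021598 = -4.5375
Critical value: z_0.025 = ±1.960
p-value < 0.0001
Decision: reject H₀ at α = 0.05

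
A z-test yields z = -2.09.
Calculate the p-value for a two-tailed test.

For z = -2.09:
p = 2×P(Z > |-2.09|) = 2×(1 - Φ(2.09)) = 0.0366

Answer: p-value ≈ 0.0366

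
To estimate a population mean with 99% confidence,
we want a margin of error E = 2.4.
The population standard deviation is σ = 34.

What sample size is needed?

z_0.005 = 2.576
n = (z×σ/E)² = (2.576×34/2.4)²
n = 1331.7634
Round up: n = 1332

Answer: n = 1332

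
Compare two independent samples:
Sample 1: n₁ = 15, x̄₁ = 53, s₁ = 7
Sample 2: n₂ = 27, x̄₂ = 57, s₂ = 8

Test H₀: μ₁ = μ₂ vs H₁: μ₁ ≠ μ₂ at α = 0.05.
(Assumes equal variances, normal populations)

Pooled variance: s²_p = [14×7² + 26×8²]/(40) = 58.7500
s_p = 7.6649
SE = s_p×√(1/n₁ + 1/n₂) = 7.6649×√(1/15 + 1/27) = 2.4683
t = (x̄₁ - x̄₂)/SE = (53 - 57)/2.4683 = -1.6205
df = 40, t-critical = ±2.021
Decision: fail to reject H₀

Answer: t = -1.6205, fail to reject H₀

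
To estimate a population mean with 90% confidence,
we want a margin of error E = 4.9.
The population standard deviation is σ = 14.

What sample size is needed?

z_0.05 = 1.645
n = (z×σ/E)² = (1.645×14/4.9)²
n = 22.0900
Round up: n = 23

Answer: n = 23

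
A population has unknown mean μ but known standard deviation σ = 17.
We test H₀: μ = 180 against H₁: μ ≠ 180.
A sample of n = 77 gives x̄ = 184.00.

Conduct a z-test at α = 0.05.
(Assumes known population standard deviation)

Answer: z = 2.0647, reject H₀

Derivation:
Standard error: SE = σ/√n = 17/√77 = 1.9373
z-statistic: z = (x̄ - μ₀)/SE = (184.00 - 180)/1.9373 = 2.0647
Critical value: ±1.960
p-value = 0.0390
Decision: reject H₀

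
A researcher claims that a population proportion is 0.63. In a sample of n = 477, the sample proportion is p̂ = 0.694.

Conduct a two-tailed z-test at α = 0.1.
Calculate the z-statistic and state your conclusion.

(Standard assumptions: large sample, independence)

Answer: z = 2.8951, reject H₀

Derivation:
H₀: p = 0.63, H₁: p ≠ 0.63
Standard error: SE = √(p₀(1-p₀)/n) = √(0.63×0.37/477) = 0.022106
z-statistic: z = (p̂ - p₀)/SE = (0.694 - 0.63)/0.022106 = 2.8951
Critical value: z_0.05 = ±1.645
p-value = 0.0038
Decision: reject H₀ at α = 0.1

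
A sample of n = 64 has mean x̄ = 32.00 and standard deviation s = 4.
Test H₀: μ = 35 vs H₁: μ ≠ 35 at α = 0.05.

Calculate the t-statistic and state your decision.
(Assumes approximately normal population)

df = n - 1 = 63
SE = s/√n = 4/√64 = 0.5000
t = (x̄ - μ₀)/SE = (32.00 - 35)/0.5000 = -6.0000
Critical value: t_{0.025,63} = ±1.998
p-value < 0.0001
Decision: reject H₀

Answer: t = -6.0000, reject H₀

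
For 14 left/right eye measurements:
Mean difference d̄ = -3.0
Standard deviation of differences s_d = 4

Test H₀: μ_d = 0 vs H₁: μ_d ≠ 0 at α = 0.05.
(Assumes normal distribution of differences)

Answer: t = -2.8064, reject H₀

Derivation:
df = n - 1 = 13
SE = s_d/√n = 4/√14 = 1.0690
t = d̄/SE = -3.0/1.0690 = -2.8064
Critical value: t_{0.025,13} = ±2.160
p-value ≈ 0.0148
Decision: reject H₀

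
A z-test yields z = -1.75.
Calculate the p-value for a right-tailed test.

Answer: p-value ≈ 0.9599

Derivation:
For z = -1.75:
p = P(Z > -1.75) = 1 - Φ(-1.75) = 0.9599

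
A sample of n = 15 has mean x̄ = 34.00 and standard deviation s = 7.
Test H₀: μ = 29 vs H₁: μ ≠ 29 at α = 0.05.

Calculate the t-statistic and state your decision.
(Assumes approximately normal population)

Answer: t = 2.7664, reject H₀

Derivation:
df = n - 1 = 14
SE = s/√n = 7/√15 = 1.8074
t = (x̄ - μ₀)/SE = (34.00 - 29)/1.8074 = 2.7664
Critical value: t_{0.025,14} = ±2.145
p-value ≈ 0.0151
Decision: reject H₀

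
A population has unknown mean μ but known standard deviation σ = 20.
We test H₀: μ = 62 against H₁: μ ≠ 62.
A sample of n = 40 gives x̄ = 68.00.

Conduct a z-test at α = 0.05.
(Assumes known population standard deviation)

Standard error: SE = σ/√n = 20/√40 = 3.1623
z-statistic: z = (x̄ - μ₀)/SE = (68.00 - 62)/3.1623 = 1.8974
Critical value: ±1.960
p-value = 0.0578
Decision: fail to reject H₀

Answer: z = 1.8974, fail to reject H₀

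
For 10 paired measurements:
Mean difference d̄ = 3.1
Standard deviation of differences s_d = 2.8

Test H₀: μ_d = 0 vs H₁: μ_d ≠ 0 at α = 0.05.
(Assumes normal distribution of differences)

df = n - 1 = 9
SE = s_d/√n = 2.8/√10 = 0.8854
t = d̄/SE = 3.1/0.8854 = 3.5012
Critical value: t_{0.025,9} = ±2.262
p-value ≈ 0.0067
Decision: reject H₀

Answer: t = 3.5012, reject H₀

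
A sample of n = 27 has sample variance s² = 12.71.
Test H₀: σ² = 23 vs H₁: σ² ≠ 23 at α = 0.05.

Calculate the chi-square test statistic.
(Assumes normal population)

df = n - 1 = 26
χ² = (n-1)s²/σ₀² = 26×12.71/23 = 14.3678
Critical values: χ²_{0.975,26} = 13.844, χ²_{0.025,26} = 41.923
Rejection region: χ² < 13.844 or χ² > 41.923
Decision: fail to reject H₀

Answer: χ² = 14.3678, fail to reject H₀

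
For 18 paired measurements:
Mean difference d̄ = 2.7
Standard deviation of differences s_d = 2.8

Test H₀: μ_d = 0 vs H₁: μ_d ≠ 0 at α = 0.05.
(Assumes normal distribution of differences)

Answer: t = 4.0909, reject H₀

Derivation:
df = n - 1 = 17
SE = s_d/√n = 2.8/√18 = 0.6600
t = d̄/SE = 2.7/0.6600 = 4.0909
Critical value: t_{0.025,17} = ±2.110
p-value ≈ 0.0008
Decision: reject H₀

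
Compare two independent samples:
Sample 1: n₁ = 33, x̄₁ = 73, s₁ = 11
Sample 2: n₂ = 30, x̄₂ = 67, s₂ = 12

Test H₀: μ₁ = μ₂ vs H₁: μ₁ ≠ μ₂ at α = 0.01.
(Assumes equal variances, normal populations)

Pooled variance: s²_p = [32×11² + 29×12²]/(61) = 131.9344
s_p = 11.4863
SE = s_p×√(1/n₁ + 1/n₂) = 11.4863×√(1/33 + 1/30) = 2.8976
t = (x̄₁ - x̄₂)/SE = (73 - 67)/2.8976 = 2.0707
df = 61, t-critical = ±2.659
Decision: fail to reject H₀

Answer: t = 2.0707, fail to reject H₀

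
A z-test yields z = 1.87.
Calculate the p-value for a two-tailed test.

For z = 1.87:
p = 2×P(Z > |1.87|) = 2×(1 - Φ(1.87)) = 0.0615

Answer: p-value ≈ 0.0615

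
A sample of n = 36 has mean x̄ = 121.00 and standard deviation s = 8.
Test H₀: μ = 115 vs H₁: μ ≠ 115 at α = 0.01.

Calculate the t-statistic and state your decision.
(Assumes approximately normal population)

Answer: t = 4.5001, reject H₀

Derivation:
df = n - 1 = 35
SE = s/√n = 8/√36 = 1.3333
t = (x̄ - μ₀)/SE = (121.00 - 115)/1.3333 = 4.5001
Critical value: t_{0.005,35} = ±2.724
p-value ≈ 0.0001
Decision: reject H₀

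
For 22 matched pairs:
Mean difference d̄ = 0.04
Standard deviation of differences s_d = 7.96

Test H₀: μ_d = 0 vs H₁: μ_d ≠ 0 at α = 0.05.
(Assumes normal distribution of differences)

Answer: t = 0.0236, fail to reject H₀

Derivation:
df = n - 1 = 21
SE = s_d/√n = 7.96/√22 = 1.6971
t = d̄/SE = 0.04/1.6971 = 0.0236
Critical value: t_{0.025,21} = ±2.080
p-value ≈ 0.9814
Decision: fail to reject H₀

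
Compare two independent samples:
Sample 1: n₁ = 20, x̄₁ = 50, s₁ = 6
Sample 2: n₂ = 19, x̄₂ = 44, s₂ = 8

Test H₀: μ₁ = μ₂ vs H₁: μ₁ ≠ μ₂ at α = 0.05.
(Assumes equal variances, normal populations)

Pooled variance: s²_p = [19×6² + 18×8²]/(37) = 49.6216
s_p = 7.0443
SE = s_p×√(1/n₁ + 1/n₂) = 7.0443×√(1/20 + 1/19) = 2.2567
t = (x̄₁ - x̄₂)/SE = (50 - 44)/2.2567 = 2.6587
df = 37, t-critical = ±2.026
Decision: reject H₀

Answer: t = 2.6587, reject H₀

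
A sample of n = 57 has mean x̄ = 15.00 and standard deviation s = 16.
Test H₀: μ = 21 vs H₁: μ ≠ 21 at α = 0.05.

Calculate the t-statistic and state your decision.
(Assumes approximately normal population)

Answer: t = -2.8311, reject H₀

Derivation:
df = n - 1 = 56
SE = s/√n = 16/√57 = 2.1193
t = (x̄ - μ₀)/SE = (15.00 - 21)/2.1193 = -2.8311
Critical value: t_{0.025,56} = ±2.003
p-value ≈ 0.0064
Decision: reject H₀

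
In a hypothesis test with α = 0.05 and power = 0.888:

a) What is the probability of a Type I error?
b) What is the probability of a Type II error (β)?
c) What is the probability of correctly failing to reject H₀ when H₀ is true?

Answer: a) 0.05, b) 0.112, c) 0.95

Derivation:
a) Type I error probability = α = 0.05
b) Power = P(reject H₀ | H₁ true) = 1 - β = 0.888, so Type II error probability = β = 1 - Power = 0.112
c) P(fail to reject H₀ | H₀ true) = 1 - α = 0.95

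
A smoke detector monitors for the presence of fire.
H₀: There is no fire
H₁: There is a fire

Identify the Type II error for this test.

Answer: The alarm fails to sound when there actually is a fire

Derivation:
A Type I error (probability α) occurs when we reject a true H₀.
A Type II error (probability β) occurs when we fail to reject a false H₀.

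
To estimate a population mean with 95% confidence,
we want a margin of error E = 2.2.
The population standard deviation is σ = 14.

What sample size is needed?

Answer: n = 156

Derivation:
z_0.025 = 1.960
n = (z×σ/E)² = (1.960×14/2.2)²
n = 155.5689
Round up: n = 156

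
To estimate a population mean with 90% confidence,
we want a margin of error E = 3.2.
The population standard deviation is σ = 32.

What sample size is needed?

Answer: n = 271

Derivation:
z_0.05 = 1.645
n = (z×σ/E)² = (1.645×32/3.2)²
n = 270.6025
Round up: n = 271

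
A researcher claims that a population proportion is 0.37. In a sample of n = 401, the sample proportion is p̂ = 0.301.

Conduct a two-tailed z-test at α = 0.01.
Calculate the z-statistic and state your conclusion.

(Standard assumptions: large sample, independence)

Answer: z = -2.8619, reject H₀

Derivation:
H₀: p = 0.37, H₁: p ≠ 0.37
Standard error: SE = √(p₀(1-p₀)/n) = √(0.37×0.63/401) = 0.024110
z-statistic: z = (p̂ - p₀)/SE = (0.301 - 0.37)/0.024110 = -2.8619
Critical value: z_0.005 = ±2.576
p-value = 0.0042
Decision: reject H₀ at α = 0.01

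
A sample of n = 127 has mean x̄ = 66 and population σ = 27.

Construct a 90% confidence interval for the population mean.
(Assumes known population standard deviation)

Answer: (62.0587, 69.9413)

Derivation:
Confidence level: 90%, α = 0.1
z_0.05 = 1.645
SE = σ/√n = 27/√127 = 2.3959
Margin of error = 1.645 × 2.3959 = 3.9413
CI: x̄ ± margin = 66 ± 3.9413
CI: (62.0587, 69.9413)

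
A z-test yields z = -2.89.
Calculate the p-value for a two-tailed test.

For z = -2.89:
p = 2×P(Z > |-2.89|) = 2×(1 - Φ(2.89)) = 0.0039

Answer: p-value ≈ 0.0039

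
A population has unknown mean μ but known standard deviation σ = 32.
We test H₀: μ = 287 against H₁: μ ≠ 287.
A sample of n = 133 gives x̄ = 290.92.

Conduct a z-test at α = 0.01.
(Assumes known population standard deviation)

Standard error: SE = σ/√n = 32/√133 = 2.7748
z-statistic: z = (x̄ - μ₀)/SE = (290.92 - 287)/2.7748 = 1.4127
Critical value: ±2.576
p-value = 0.1577
Decision: fail to reject H₀

Answer: z = 1.4127, fail to reject H₀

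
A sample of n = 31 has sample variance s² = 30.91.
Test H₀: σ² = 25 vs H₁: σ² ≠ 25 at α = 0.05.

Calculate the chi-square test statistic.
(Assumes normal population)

df = n - 1 = 30
χ² = (n-1)s²/σ₀² = 30×30.91/25 = 37.0920
Critical values: χ²_{0.975,30} = 16.791, χ²_{0.025,30} = 46.979
Rejection region: χ² < 16.791 or χ² > 46.979
Decision: fail to reject H₀

Answer: χ² = 37.0920, fail to reject H₀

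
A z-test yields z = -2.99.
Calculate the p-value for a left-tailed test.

Answer: p-value ≈ 0.0014

Derivation:
For z = -2.99:
p = P(Z < -2.99) = Φ(-2.99) = 0.0014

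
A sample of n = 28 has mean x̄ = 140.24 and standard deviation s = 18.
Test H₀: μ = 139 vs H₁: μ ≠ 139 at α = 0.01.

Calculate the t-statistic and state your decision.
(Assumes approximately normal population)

Answer: t = 0.3645, fail to reject H₀

Derivation:
df = n - 1 = 27
SE = s/√n = 18/√28 = 3.4017
t = (x̄ - μ₀)/SE = (140.24 - 139)/3.4017 = 0.3645
Critical value: t_{0.005,27} = ±2.771
p-value ≈ 0.7183
Decision: fail to reject H₀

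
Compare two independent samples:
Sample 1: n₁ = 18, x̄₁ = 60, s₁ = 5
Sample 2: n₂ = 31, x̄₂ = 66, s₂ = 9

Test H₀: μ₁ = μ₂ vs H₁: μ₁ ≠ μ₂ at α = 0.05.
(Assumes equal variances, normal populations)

Answer: t = -2.5979, reject H₀

Derivation:
Pooled variance: s²_p = [17×5² + 30×9²]/(47) = 60.7447
s_p = 7.7939
SE = s_p×√(1/n₁ + 1/n₂) = 7.7939×√(1/18 + 1/31) = 2.3096
t = (x̄₁ - x̄₂)/SE = (60 - 66)/2.3096 = -2.5979
df = 47, t-critical = ±2.012
Decision: reject H₀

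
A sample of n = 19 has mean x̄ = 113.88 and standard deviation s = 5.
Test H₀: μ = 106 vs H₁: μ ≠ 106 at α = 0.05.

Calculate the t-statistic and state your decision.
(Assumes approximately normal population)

df = n - 1 = 18
SE = s/√n = 5/√19 = 1.1471
t = (x̄ - μ₀)/SE = (113.88 - 106)/1.1471 = 6.8695
Critical value: t_{0.025,18} = ±2.101
p-value < 0.0001
Decision: reject H₀

Answer: t = 6.8695, reject H₀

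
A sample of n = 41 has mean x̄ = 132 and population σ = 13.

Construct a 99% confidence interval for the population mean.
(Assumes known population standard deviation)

Answer: (126.7699, 137.2301)

Derivation:
Confidence level: 99%, α = 0.01
z_0.005 = 2.576
SE = σ/√n = 13/√41 = 2.0303
Margin of error = 2.576 × 2.0303 = 5.2301
CI: x̄ ± margin = 132 ± 5.2301
CI: (126.7699, 137.2301)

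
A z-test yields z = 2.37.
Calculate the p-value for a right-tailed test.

Answer: p-value ≈ 0.0089

Derivation:
For z = 2.37:
p = P(Z > 2.37) = 1 - Φ(2.37) = 0.0089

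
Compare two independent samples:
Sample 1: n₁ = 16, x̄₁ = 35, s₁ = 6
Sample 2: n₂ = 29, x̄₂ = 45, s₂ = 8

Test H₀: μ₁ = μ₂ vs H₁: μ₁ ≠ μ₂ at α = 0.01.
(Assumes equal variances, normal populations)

Pooled variance: s²_p = [15×6² + 28×8²]/(43) = 54.2326
s_p = 7.3643
SE = s_p×√(1/n₁ + 1/n₂) = 7.3643×√(1/16 + 1/29) = 2.2934
t = (x̄₁ - x̄₂)/SE = (35 - 45)/2.2934 = -4.3603
df = 43, t-critical = ±2.695
Decision: reject H₀

Answer: t = -4.3603, reject H₀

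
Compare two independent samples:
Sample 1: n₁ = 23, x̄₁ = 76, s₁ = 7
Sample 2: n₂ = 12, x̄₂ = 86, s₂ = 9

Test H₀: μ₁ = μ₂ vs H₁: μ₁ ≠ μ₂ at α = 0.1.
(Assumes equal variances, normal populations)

Pooled variance: s²_p = [22×7² + 11×9²]/(33) = 59.6667
s_p = 7.7244
SE = s_p×√(1/n₁ + 1/n₂) = 7.7244×√(1/23 + 1/12) = 2.7507
t = (x̄₁ - x̄₂)/SE = (76 - 86)/2.7507 = -3.6354
df = 33, t-critical = ±1.692
Decision: reject H₀

Answer: t = -3.6354, reject H₀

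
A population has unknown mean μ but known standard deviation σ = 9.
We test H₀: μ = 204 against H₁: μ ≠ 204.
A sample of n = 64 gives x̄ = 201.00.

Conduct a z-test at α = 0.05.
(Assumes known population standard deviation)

Answer: z = -2.6667, reject H₀

Derivation:
Standard error: SE = σ/√n = 9/√64 = 1.1250
z-statistic: z = (x̄ - μ₀)/SE = (201.00 - 204)/1.1250 = -2.6667
Critical value: ±1.960
p-value = 0.0077
Decision: reject H₀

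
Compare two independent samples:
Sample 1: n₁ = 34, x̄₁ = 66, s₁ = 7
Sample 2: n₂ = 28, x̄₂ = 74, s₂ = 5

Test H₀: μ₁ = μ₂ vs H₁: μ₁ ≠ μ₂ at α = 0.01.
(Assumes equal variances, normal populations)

Pooled variance: s²_p = [33×7² + 27×5²]/(60) = 38.2000
s_p = 6.1806
SE = s_p×√(1/n₁ + 1/n₂) = 6.1806×√(1/34 + 1/28) = 1.5773
t = (x̄₁ - x̄₂)/SE = (66 - 74)/1.5773 = -5.0720
df = 60, t-critical = ±2.660
Decision: reject H₀

Answer: t = -5.0720, reject H₀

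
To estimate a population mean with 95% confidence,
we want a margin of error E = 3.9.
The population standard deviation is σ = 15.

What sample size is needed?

z_0.025 = 1.960
n = (z×σ/E)² = (1.960×15/3.9)²
n = 56.8284
Round up: n = 57

Answer: n = 57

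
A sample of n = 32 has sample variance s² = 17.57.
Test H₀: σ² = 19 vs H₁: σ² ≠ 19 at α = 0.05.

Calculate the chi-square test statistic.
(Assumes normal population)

df = n - 1 = 31
χ² = (n-1)s²/σ₀² = 31×17.57/19 = 28.6668
Critical values: χ²_{0.975,31} = 17.539, χ²_{0.025,31} = 48.232
Rejection region: χ² < 17.539 or χ² > 48.232
Decision: fail to reject H₀

Answer: χ² = 28.6668, fail to reject H₀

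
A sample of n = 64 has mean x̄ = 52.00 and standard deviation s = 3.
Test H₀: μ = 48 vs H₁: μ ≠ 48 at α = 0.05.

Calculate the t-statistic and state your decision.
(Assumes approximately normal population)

df = n - 1 = 63
SE = s/√n = 3/√64 = 0.3750
t = (x̄ - μ₀)/SE = (52.00 - 48)/0.3750 = 10.6667
Critical value: t_{0.025,63} = ±1.998
p-value < 0.0001
Decision: reject H₀

Answer: t = 10.6667, reject H₀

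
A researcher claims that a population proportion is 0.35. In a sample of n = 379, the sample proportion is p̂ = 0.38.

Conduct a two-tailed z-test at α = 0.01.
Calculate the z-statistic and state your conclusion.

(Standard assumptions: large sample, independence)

Answer: z = 1.2245, fail to reject H₀

Derivation:
H₀: p = 0.35, H₁: p ≠ 0.35
Standard error: SE = √(p₀(1-p₀)/n) = √(0.35×0.65/379) = 0.024500
z-statistic: z = (p̂ - p₀)/SE = (0.38 - 0.35)/0.024500 = 1.2245
Critical value: z_0.005 = ±2.576
p-value = 0.2208
Decision: fail to reject H₀ at α = 0.01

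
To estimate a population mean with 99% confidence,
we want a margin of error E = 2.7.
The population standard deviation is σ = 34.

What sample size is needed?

z_0.005 = 2.576
n = (z×σ/E)² = (2.576×34/2.7)²
n = 1052.2575
Round up: n = 1053

Answer: n = 1053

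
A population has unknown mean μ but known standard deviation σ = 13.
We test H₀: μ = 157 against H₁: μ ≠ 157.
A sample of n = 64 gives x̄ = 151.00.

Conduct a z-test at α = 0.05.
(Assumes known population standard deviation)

Answer: z = -3.6923, reject H₀

Derivation:
Standard error: SE = σ/√n = 13/√64 = 1.6250
z-statistic: z = (x̄ - μ₀)/SE = (151.00 - 157)/1.6250 = -3.6923
Critical value: ±1.960
p-value = 0.0002
Decision: reject H₀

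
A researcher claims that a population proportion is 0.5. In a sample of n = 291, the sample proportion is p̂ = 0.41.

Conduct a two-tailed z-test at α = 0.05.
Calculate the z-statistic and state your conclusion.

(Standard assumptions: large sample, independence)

Answer: z = -3.0705, reject H₀

Derivation:
H₀: p = 0.5, H₁: p ≠ 0.5
Standard error: SE = √(p₀(1-p₀)/n) = √(0.5×0.5/291) = 0.029311
z-statistic: z = (p̂ - p₀)/SE = (0.41 - 0.5)/0.029311 = -3.0705
Critical value: z_0.025 = ±1.960
p-value = 0.0021
Decision: reject H₀ at α = 0.05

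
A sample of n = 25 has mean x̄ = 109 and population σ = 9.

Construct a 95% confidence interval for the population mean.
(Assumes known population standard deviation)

Answer: (105.4720, 112.5280)

Derivation:
Confidence level: 95%, α = 0.05
z_0.025 = 1.960
SE = σ/√n = 9/√25 = 1.8000
Margin of error = 1.960 × 1.8000 = 3.5280
CI: x̄ ± margin = 109 ± 3.5280
CI: (105.4720, 112.5280)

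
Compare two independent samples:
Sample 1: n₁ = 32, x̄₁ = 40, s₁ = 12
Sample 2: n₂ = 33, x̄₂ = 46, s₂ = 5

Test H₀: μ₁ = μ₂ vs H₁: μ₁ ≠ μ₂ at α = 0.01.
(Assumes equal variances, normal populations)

Pooled variance: s²_p = [31×12² + 32×5²]/(63) = 83.5556
s_p = 9.1409
SE = s_p×√(1/n₁ + 1/n₂) = 9.1409×√(1/32 + 1/33) = 2.2678
t = (x̄₁ - x̄₂)/SE = (40 - 46)/2.2678 = -2.6457
df = 63, t-critical = ±2.656
Decision: fail to reject H₀

Answer: t = -2.6457, fail to reject H₀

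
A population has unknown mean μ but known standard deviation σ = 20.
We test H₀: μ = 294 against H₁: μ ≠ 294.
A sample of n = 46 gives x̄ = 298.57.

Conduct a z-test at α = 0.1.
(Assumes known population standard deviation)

Standard error: SE = σ/√n = 20/√46 = 2.9488
z-statistic: z = (x̄ - μ₀)/SE = (298.57 - 294)/2.9488 = 1.5498
Critical value: ±1.645
p-value = 0.1212
Decision: fail to reject H₀

Answer: z = 1.5498, fail to reject H₀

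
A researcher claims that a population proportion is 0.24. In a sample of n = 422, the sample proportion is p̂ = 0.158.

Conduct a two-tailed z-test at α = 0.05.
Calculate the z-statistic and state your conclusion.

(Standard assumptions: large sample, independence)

H₀: p = 0.24, H₁: p ≠ 0.24
Standard error: SE = √(p₀(1-p₀)/n) = √(0.24×0.76/422) = 0.020790
z-statistic: z = (p̂ - p₀)/SE = (0.158 - 0.24)/0.020790 = -3.9442
Critical value: z_0.025 = ±1.960
p-value = 0.0001
Decision: reject H₀ at α = 0.05

Answer: z = -3.9442, reject H₀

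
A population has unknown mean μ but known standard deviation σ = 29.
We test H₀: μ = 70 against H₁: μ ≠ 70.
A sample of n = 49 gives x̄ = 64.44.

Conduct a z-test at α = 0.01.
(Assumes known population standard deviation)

Answer: z = -1.3421, fail to reject H₀

Derivation:
Standard error: SE = σ/√n = 29/√49 = 4.1429
z-statistic: z = (x̄ - μ₀)/SE = (64.44 - 70)/4.1429 = -1.3421
Critical value: ±2.576
p-value = 0.1796
Decision: fail to reject H₀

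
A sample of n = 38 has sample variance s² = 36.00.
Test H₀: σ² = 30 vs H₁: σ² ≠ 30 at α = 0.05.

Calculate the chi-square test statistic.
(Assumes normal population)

df = n - 1 = 37
χ² = (n-1)s²/σ₀² = 37×36.00/30 = 44.4000
Critical values: χ²_{0.975,37} = 22.106, χ²_{0.025,37} = 55.668
Rejection region: χ² < 22.106 or χ² > 55.668
Decision: fail to reject H₀

Answer: χ² = 44.4000, fail to reject H₀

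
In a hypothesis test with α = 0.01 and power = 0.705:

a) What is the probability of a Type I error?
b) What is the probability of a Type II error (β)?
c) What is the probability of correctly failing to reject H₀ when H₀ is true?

Answer: a) 0.01, b) 0.295, c) 0.99

Derivation:
a) Type I error probability = α = 0.01
b) Power = P(reject H₀ | H₁ true) = 1 - β = 0.705, so Type II error probability = β = 1 - Power = 0.295
c) P(fail to reject H₀ | H₀ true) = 1 - α = 0.99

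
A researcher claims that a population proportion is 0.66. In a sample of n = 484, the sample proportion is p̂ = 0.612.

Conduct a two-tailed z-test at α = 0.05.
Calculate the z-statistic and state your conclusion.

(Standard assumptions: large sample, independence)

H₀: p = 0.66, H₁: p ≠ 0.66
Standard error: SE = √(p₀(1-p₀)/n) = √(0.66×0.34/484) = 0.021532
z-statistic: z = (p̂ - p₀)/SE = (0.612 - 0.66)/0.021532 = -2.2292
Critical value: z_0.025 = ±1.960
p-value = 0.0258
Decision: reject H₀ at α = 0.05

Answer: z = -2.2292, reject H₀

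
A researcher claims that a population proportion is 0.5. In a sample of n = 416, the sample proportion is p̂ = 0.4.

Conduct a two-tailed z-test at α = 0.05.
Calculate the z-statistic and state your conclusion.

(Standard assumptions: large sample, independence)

H₀: p = 0.5, H₁: p ≠ 0.5
Standard error: SE = √(p₀(1-p₀)/n) = √(0.5×0.5/416) = 0.024515
z-statistic: z = (p̂ - p₀)/SE = (0.4 - 0.5)/0.024515 = -4.0791
Critical value: z_0.025 = ±1.960
p-value < 0.0001
Decision: reject H₀ at α = 0.05

Answer: z = -4.0791, reject H₀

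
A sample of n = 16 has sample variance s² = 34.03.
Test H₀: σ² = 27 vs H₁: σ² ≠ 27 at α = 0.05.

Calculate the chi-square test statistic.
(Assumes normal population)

Answer: χ² = 18.9056, fail to reject H₀

Derivation:
df = n - 1 = 15
χ² = (n-1)s²/σ₀² = 15×34.03/27 = 18.9056
Critical values: χ²_{0.975,15} = 6.262, χ²_{0.025,15} = 27.488
Rejection region: χ² < 6.262 or χ² > 27.488
Decision: fail to reject H₀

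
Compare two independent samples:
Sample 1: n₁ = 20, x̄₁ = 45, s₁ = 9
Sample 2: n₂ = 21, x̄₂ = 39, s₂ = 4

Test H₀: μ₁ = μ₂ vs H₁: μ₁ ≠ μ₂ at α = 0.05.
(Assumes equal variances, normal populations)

Answer: t = 2.7815, reject H₀

Derivation:
Pooled variance: s²_p = [19×9² + 20×4²]/(39) = 47.6667
s_p = 6.9041
SE = s_p×√(1/n₁ + 1/n₂) = 6.9041×√(1/20 + 1/21) = 2.1571
t = (x̄₁ - x̄₂)/SE = (45 - 39)/2.1571 = 2.7815
df = 39, t-critical = ±2.023
Decision: reject H₀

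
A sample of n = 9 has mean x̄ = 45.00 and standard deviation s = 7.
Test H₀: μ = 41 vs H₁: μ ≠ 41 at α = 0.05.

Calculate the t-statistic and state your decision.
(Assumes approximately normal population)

df = n - 1 = 8
SE = s/√n = 7/√9 = 2.3333
t = (x̄ - μ₀)/SE = (45.00 - 41)/2.3333 = 1.7143
Critical value: t_{0.025,8} = ±2.306
p-value ≈ 0.1248
Decision: fail to reject H₀

Answer: t = 1.7143, fail to reject H₀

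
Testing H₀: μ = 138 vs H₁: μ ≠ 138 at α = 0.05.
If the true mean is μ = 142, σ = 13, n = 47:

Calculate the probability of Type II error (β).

SE = σ/√n = 13/√47 = 1.8962
Critical values: μ₀ ± z_0.025×SE = 138 ± 1.960×1.8962
Acceptance region: (134.2834, 141.7166)
Under H₁ (μ = 142): z_high = (141.7166 - 142)/1.8962 = -0.1495, z_low = (134.2834 - 142)/1.8962 = -4.0695
β = P(not reject | H₁) = Φ(-0.1495) - Φ(-4.0695) ≈ 0.4406

Answer: β ≈ 0.4406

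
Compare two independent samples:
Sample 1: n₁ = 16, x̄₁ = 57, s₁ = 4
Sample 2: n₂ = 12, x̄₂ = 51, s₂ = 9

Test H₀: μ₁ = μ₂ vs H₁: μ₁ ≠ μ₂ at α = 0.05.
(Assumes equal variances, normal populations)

Answer: t = 2.3822, reject H₀

Derivation:
Pooled variance: s²_p = [15×4² + 11×9²]/(26) = 43.5000
s_p = 6.5955
SE = s_p×√(1/n₁ + 1/n₂) = 6.5955×√(1/16 + 1/12) = 2.5187
t = (x̄₁ - x̄₂)/SE = (57 - 51)/2.5187 = 2.3822
df = 26, t-critical = ±2.056
Decision: reject H₀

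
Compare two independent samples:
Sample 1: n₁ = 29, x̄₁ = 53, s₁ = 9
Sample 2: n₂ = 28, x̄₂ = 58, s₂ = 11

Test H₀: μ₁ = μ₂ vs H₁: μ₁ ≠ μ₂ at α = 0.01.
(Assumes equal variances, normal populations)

Pooled variance: s²_p = [28×9² + 27×11²]/(55) = 100.6364
s_p = 10.0318
SE = s_p×√(1/n₁ + 1/n₂) = 10.0318×√(1/29 + 1/28) = 2.6579
t = (x̄₁ - x̄₂)/SE = (53 - 58)/2.6579 = -1.8812
df = 55, t-critical = ±2.668
Decision: fail to reject H₀

Answer: t = -1.8812, fail to reject H₀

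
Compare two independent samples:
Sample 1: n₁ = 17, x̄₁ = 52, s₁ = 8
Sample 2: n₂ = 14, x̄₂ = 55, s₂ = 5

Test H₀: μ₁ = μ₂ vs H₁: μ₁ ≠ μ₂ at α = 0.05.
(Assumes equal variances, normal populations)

Answer: t = -1.2188, fail to reject H₀

Derivation:
Pooled variance: s²_p = [16×8² + 13×5²]/(29) = 46.5172
s_p = 6.8204
SE = s_p×√(1/n₁ + 1/n₂) = 6.8204×√(1/17 + 1/14) = 2.4615
t = (x̄₁ - x̄₂)/SE = (52 - 55)/2.4615 = -1.2188
df = 29, t-critical = ±2.045
Decision: fail to reject H₀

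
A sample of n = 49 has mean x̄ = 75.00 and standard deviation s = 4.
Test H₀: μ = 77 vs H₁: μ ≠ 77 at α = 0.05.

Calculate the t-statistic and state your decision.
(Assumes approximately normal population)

df = n - 1 = 48
SE = s/√n = 4/√49 = 0.5714
t = (x̄ - μ₀)/SE = (75.00 - 77)/0.5714 = -3.5002
Critical value: t_{0.025,48} = ±2.011
p-value ≈ 0.0010
Decision: reject H₀

Answer: t = -3.5002, reject H₀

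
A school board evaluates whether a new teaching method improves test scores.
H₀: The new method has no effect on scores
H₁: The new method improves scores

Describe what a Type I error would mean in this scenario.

A Type I error (probability α) occurs when we reject a true H₀.
A Type II error (probability β) occurs when we fail to reject a false H₀.

Answer: Concluding the new method improves scores when it actually doesn't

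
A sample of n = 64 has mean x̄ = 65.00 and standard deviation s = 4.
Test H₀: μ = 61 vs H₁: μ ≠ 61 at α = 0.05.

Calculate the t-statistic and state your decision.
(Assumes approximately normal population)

df = n - 1 = 63
SE = s/√n = 4/√64 = 0.5000
t = (x̄ - μ₀)/SE = (65.00 - 61)/0.5000 = 8.0000
Critical value: t_{0.025,63} = ±1.998
p-value < 0.0001
Decision: reject H₀

Answer: t = 8.0000, reject H₀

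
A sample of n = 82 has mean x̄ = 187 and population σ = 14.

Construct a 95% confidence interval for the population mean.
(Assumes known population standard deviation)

Confidence level: 95%, α = 0.05
z_0.025 = 1.960
SE = σ/√n = 14/√82 = 1.5460
Margin of error = 1.960 × 1.5460 = 3.0302
CI: x̄ ± margin = 187 ± 3.0302
CI: (183.9698, 190.0302)

Answer: (183.9698, 190.0302)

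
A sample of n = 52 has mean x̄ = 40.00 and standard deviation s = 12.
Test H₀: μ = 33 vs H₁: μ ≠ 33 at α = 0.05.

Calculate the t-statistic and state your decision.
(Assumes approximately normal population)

df = n - 1 = 51
SE = s/√n = 12/√52 = 1.6641
t = (x̄ - μ₀)/SE = (40.00 - 33)/1.6641 = 4.2065
Critical value: t_{0.025,51} = ±2.008
p-value ≈ 0.0001
Decision: reject H₀

Answer: t = 4.2065, reject H₀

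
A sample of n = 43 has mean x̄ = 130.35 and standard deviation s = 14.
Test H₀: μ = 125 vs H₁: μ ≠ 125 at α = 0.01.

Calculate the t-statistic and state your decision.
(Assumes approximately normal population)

df = n - 1 = 42
SE = s/√n = 14/√43 = 2.1350
t = (x̄ - μ₀)/SE = (130.35 - 125)/2.1350 = 2.5059
Critical value: t_{0.005,42} = ±2.698
p-value ≈ 0.0162
Decision: fail to reject H₀

Answer: t = 2.5059, fail to reject H₀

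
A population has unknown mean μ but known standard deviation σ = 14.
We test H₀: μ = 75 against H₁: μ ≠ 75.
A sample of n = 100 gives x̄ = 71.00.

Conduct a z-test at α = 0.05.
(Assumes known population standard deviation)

Answer: z = -2.8571, reject H₀

Derivation:
Standard error: SE = σ/√n = 14/√100 = 1.4000
z-statistic: z = (x̄ - μ₀)/SE = (71.00 - 75)/1.4000 = -2.8571
Critical value: ±1.960
p-value = 0.0043
Decision: reject H₀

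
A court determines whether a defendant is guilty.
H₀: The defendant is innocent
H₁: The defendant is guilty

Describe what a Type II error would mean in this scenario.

Answer: Acquitting a guilty person

Derivation:
Type I error (α): Rejecting H₀ when H₀ is true
Type II error (β): Failing to reject H₀ when H₁ is true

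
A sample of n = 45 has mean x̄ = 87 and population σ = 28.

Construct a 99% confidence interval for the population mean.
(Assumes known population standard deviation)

Confidence level: 99%, α = 0.01
z_0.005 = 2.576
SE = σ/√n = 28/√45 = 4.1740
Margin of error = 2.576 × 4.1740 = 10.7522
CI: x̄ ± margin = 87 ± 10.7522
CI: (76.2478, 97.7522)

Answer: (76.2478, 97.7522)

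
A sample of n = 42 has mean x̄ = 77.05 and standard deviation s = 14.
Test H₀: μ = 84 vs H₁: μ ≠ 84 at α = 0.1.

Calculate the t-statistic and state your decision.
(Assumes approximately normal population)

Answer: t = -3.2173, reject H₀

Derivation:
df = n - 1 = 41
SE = s/√n = 14/√42 = 2.1602
t = (x̄ - μ₀)/SE = (77.05 - 84)/2.1602 = -3.2173
Critical value: t_{0.05,41} = ±1.683
p-value ≈ 0.0025
Decision: reject H₀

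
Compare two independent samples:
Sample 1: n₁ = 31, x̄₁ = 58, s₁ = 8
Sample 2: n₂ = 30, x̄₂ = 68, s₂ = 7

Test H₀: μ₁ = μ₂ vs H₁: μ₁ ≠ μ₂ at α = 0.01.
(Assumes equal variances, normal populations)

Answer: t = -5.1889, reject H₀

Derivation:
Pooled variance: s²_p = [30×8² + 29×7²]/(59) = 56.6271
s_p = 7.5251
SE = s_p×√(1/n₁ + 1/n₂) = 7.5251×√(1/31 + 1/30) = 1.9272
t = (x̄₁ - x̄₂)/SE = (58 - 68)/1.9272 = -5.1889
df = 59, t-critical = ±2.662
Decision: reject H₀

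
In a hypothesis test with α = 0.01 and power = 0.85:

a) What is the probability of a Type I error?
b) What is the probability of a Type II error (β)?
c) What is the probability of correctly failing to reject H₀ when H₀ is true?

Answer: a) 0.01, b) 0.15, c) 0.99

Derivation:
a) Type I error probability = α = 0.01
b) Power = P(reject H₀ | H₁ true) = 1 - β = 0.85, so Type II error probability = β = 1 - Power = 0.15
c) P(fail to reject H₀ | H₀ true) = 1 - α = 0.99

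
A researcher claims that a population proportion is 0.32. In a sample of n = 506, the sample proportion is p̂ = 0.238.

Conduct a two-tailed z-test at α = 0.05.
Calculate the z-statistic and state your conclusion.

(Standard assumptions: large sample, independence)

Answer: z = -3.9543, reject H₀

Derivation:
H₀: p = 0.32, H₁: p ≠ 0.32
Standard error: SE = √(p₀(1-p₀)/n) = √(0.32×0.68/506) = 0.020737
z-statistic: z = (p̂ - p₀)/SE = (0.238 - 0.32)/0.020737 = -3.9543
Critical value: z_0.025 = ±1.960
p-value = 0.0001
Decision: reject H₀ at α = 0.05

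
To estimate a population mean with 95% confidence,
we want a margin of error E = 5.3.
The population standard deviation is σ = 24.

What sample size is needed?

Answer: n = 79

Derivation:
z_0.025 = 1.960
n = (z×σ/E)² = (1.960×24/5.3)²
n = 78.7740
Round up: n = 79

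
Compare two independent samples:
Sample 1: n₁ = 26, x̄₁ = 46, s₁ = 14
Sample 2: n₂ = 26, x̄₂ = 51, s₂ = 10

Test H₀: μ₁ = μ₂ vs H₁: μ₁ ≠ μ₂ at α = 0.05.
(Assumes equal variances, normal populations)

Answer: t = -1.4819, fail to reject H₀

Derivation:
Pooled variance: s²_p = [25×14² + 25×10²]/(50) = 148.0000
s_p = 12.1655
SE = s_p×√(1/n₁ + 1/n₂) = 12.1655×√(1/26 + 1/26) = 3.3741
t = (x̄₁ - x̄₂)/SE = (46 - 51)/3.3741 = -1.4819
df = 50, t-critical = ±2.009
Decision: fail to reject H₀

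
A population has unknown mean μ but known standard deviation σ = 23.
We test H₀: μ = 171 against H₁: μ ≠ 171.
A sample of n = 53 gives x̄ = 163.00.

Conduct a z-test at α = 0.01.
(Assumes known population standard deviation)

Standard error: SE = σ/√n = 23/√53 = 3.1593
z-statistic: z = (x̄ - μ₀)/SE = (163.00 - 171)/3.1593 = -2.5322
Critical value: ±2.576
p-value = 0.0113
Decision: fail to reject H₀

Answer: z = -2.5322, fail to reject H₀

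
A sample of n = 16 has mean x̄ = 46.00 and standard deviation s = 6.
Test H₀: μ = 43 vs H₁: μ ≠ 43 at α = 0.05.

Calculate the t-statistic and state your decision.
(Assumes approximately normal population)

df = n - 1 = 15
SE = s/√n = 6/√16 = 1.5000
t = (x̄ - μ₀)/SE = (46.00 - 43)/1.5000 = 2.0000
Critical value: t_{0.025,15} = ±2.131
p-value ≈ 0.0639
Decision: fail to reject H₀

Answer: t = 2.0000, fail to reject H₀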